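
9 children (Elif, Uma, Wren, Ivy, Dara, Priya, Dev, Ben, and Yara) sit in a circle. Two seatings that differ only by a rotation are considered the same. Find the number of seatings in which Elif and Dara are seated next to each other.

10080

Treat {Elif, Dara} as one unit (2 internal orders) and seat the resulting 8 units around the table: (7)! circular arrangements.
So 2 × (7)! = 2 × 5040 = 10080.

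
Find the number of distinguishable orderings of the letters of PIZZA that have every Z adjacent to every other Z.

Treat the 2 copies of Z as a single block. The multiset to arrange is then {ZZ, A, I, P}, 4 items in all.
All 4 items are distinct, so there are (4)! = 24 arrangements.

24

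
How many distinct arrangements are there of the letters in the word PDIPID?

PDIPID has 6 letters with D appearing twice, I appearing twice, and P appearing twice.
So there are 6! / (2!·2!·2!) = 90 distinguishable arrangements.

90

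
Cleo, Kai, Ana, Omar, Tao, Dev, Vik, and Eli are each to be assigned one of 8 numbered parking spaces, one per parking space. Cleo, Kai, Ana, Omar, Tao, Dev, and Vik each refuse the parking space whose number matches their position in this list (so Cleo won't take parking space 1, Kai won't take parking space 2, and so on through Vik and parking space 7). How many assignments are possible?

Let Aᵢ (for 1 ≤ i ≤ 7) be the placements that put person i in their forbidden parking space. Any j of these fix j positions, leaving (8−j)! ways to fill the rest, and there are C(7,j) ways to pick which j.
By inclusion–exclusion, the number of valid placements is Σ_{j=0}^{7} (−1)^j C(7,j)·(8−j)!.
Computing: 40320 − 35280 + 15120 − 4200 + 840 − 126 + 14 − 1 = 16687.

16687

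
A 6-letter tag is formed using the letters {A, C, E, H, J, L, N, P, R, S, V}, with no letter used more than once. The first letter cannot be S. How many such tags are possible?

The first letter has 11−1 = 10 choices (anything except S).
The remaining 5 letters are filled from the other 10 symbols without repetition: 10 × 9 × 8 × 7 × 6 = 30240.
Total: 10 × 30240 = 302400.

302400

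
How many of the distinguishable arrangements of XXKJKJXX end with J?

With the last slot taken by J, it remains to arrange the other 7 letters (XXKKJXX).
Those 7 letters have K appearing twice and X appearing 4 times, giving (7)!/(4!·2!) = 105.

105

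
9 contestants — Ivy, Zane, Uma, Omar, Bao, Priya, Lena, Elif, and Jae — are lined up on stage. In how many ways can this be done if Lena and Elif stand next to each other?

Place the 7 others and the Lena-Elif pair as 8 objects in a line; the pair has 2 internal arrangements.
That gives 2 × 8! = 2 × 40320 = 80640.

80640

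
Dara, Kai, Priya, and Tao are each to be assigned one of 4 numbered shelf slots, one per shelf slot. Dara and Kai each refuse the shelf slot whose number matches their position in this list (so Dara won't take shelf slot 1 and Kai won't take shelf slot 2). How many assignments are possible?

Let Aᵢ (for i ∈ {1, 2}) be the placements that put person i in their forbidden shelf slot. Any j of these fix j positions, leaving (4−j)! ways to fill the rest, and there are C(2,j) ways to pick which j.
By inclusion–exclusion, the number of valid placements is Σ_{j=0}^{2} (−1)^j C(2,j)·(4−j)!.
Computing: 24 − 12 + 2 = 14.

14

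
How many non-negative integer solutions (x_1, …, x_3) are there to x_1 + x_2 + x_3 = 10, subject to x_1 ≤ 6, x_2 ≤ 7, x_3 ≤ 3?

Without the upper bounds there are C(12,2) = 66 ways to split 10 among 3 variables.
Subtract solutions that violate a single cap (substitute x_i' = x_i − (cap_i+1)): x_1 ≥ 7 gives C(5,2) = 10; x_2 ≥ 8 gives C(4,2) = 6; x_3 ≥ 4 gives C(8,2) = 28. Together 44.
No two caps can be exceeded simultaneously, so the pair terms are all 0.
By inclusion–exclusion the count is 66 − 44 + 0 = 22.

22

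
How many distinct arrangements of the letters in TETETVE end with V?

20

With the last slot taken by V, it remains to arrange the other 6 letters (TETETE).
Those 6 letters have E appearing 3 times and T appearing 3 times, giving (6)!/(3!·3!) = 20.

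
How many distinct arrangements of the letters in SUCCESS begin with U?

60

Fix U in the first position and arrange the remaining 6 letters.
Those 6 letters have C appearing twice and S appearing 3 times, giving (6)!/(3!·2!) = 60.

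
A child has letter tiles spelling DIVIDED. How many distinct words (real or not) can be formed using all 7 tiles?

DIVIDED has 7 letters with D appearing 3 times and I appearing twice.
So there are 7! / (3!·2!) = 420 distinguishable arrangements.

420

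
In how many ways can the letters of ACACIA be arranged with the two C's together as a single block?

20

Treat the 2 copies of C as a single block. The multiset to arrange is then {CC, A, A, A, I}, 5 items in all.
That gives (5)!/(3!) = 20 arrangements.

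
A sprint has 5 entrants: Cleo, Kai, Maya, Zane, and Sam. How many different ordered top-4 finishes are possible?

There are 5 choices for 1st place, 4 for 2nd, and so on down to 2 for position 4.
That gives 5 × 4 × 3 × 2 = 120.

120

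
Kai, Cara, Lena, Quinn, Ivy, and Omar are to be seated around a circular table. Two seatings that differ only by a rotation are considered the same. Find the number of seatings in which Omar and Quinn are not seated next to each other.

All circular seatings of 6 people number (5)! = 120.
Those with Omar next to Quinn: fuse the pair into one unit and seat 5 units around a circle — 2·(4)! = 48.
Subtracting, 120 − 48 = 72.

72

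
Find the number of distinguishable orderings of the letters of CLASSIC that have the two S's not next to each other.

900

There are 7!/(2!·2!) = 1260 arrangements of CLASSIC in total.
Arrangements with the S's together: treat SS as one letter, giving (6)!/(2!) = 360.
Subtracting, 1260 − 360 = 900 arrangements keep the S's apart.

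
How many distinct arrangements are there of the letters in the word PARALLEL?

Letter multiplicities in PARALLEL: A×2, E×1, L×3, P×1, R×1.
So there are 8! / (3!·2!) = 3360 distinguishable arrangements.

3360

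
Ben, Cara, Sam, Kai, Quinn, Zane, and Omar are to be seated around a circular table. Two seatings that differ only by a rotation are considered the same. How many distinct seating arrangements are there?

720

Fix one person's seat to break rotational symmetry; the remaining 6 people can be arranged in (6)! = 720 ways.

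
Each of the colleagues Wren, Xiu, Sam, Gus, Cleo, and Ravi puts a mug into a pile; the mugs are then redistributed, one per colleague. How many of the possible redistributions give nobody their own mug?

This is the derangement count D_6: permutations of 6 items with no fixed point.
By inclusion–exclusion this is Σ_{j=0}^{6} (−1)^j C(6,j)·(6−j)!.
Computing: 720 − 720 + 360 − 120 + 30 − 6 + 1 = 265.

265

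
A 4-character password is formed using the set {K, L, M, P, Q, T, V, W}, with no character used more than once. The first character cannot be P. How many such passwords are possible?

The first character has 8−1 = 7 choices (anything except P).
The remaining 3 characters are filled from the other 7 symbols without repetition: 7 × 6 × 5 = 210.
Total: 7 × 210 = 1470.

1470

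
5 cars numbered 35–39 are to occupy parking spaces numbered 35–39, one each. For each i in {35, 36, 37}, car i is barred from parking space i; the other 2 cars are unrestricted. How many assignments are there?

Let Aᵢ (for i ∈ {35, 36, 37}) be the placements that put car i in its forbidden parking space. Any j of these fix j positions, leaving (5−j)! ways to fill the rest, and there are C(3,j) ways to pick which j.
By inclusion–exclusion, the number of valid placements is Σ_{j=0}^{3} (−1)^j C(3,j)·(5−j)!.
Computing: 120 − 72 + 18 − 2 = 64.

64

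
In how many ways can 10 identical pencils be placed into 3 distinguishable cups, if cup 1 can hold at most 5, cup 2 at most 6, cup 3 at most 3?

By stars and bars, unrestricted non-negative solutions to x_1+…+x_3 = 10 number C(10+2,2) = 66.
Subtract solutions that violate a single cap (substitute x_i' = x_i − (cap_i+1)): x_1 ≥ 6 gives C(6,2) = 15; x_2 ≥ 7 gives C(5,2) = 10; x_3 ≥ 4 gives C(8,2) = 28. Together 53.
Add back pairs where two caps are both exceeded: 0 + 1 + 0 = 1.
By inclusion–exclusion the count is 66 − 53 + 1 = 14.

14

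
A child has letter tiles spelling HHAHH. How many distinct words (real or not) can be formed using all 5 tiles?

5

HHAHH has 5 letters with H appearing 4 times.
So there are 5! / (4!) = 5 distinguishable arrangements.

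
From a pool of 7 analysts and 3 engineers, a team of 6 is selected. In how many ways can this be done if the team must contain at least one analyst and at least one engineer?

203

With no constraint there are C(10,6) = 210 possible selections.
Subtract selections that omit an entire group: no analysts → C(3,6) = 0; no engineers → C(7,6) = 7.
Both groups omitted at once is impossible, so 210 − 7 = 203.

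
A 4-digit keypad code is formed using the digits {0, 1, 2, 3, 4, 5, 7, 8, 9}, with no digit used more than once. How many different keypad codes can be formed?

Choose and order 4 of the 9 symbols: the first digit has 9 options, the next 8, then 7, 6.
That product is 9 × 8 × 7 × 6 = 3024.

3024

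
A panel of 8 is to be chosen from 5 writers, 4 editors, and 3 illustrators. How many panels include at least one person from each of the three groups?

485

Total 8-person selections from all 12: C(12,8) = 495.
Selections missing a whole group: no writers → C(7,8) = 0; no editors → C(8,8) = 1; no illustrators → C(9,8) = 9.
Add back selections omitting two groups (i.e. drawn from a single group): C(5,8) + C(4,8) + C(3,8) = 0.
By inclusion–exclusion: 495 − 10 + 0 = 485.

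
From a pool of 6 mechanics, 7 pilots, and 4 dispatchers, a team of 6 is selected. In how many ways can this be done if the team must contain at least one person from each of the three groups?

9996

Unrestricted: C(17,6) = 12376 ways to pick any 6 of the 17.
Subtract selections that omit an entire group: no mechanics → C(11,6) = 462; no pilots → C(10,6) = 210; no dispatchers → C(13,6) = 1716.
Add back selections omitting two groups (i.e. drawn from a single group): C(6,6) + C(7,6) + C(4,6) = 8.
By inclusion–exclusion: 12376 − 2388 + 8 = 9996.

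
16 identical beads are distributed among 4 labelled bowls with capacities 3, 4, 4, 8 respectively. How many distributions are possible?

20

Without the upper bounds there are C(19,3) = 969 ways to split 16 among 4 bowls.
Subtract solutions that violate a single cap (substitute x_i' = x_i − (cap_i+1)): x_1 ≥ 4 gives C(15,3) = 455; x_2 ≥ 5 gives C(14,3) = 364; x_3 ≥ 5 gives C(14,3) = 364; x_4 ≥ 9 gives C(10,3) = 120. Together 1303.
Add back pairs where two caps are both exceeded: 120 + 120 + 20 + 84 + 10 + 10 = 364.
Subtract triples: 10 + 0 + 0 + 0 = 10.
By inclusion–exclusion the count is 969 − 1303 + 364 − 10 = 20.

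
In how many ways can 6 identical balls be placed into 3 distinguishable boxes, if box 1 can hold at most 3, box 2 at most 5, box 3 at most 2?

11

By stars and bars, unrestricted non-negative solutions to x_1+…+x_3 = 6 number C(6+2,2) = 28.
Subtract solutions that violate a single cap (substitute x_i' = x_i − (cap_i+1)): x_1 ≥ 4 gives C(4,2) = 6; x_2 ≥ 6 gives C(2,2) = 1; x_3 ≥ 3 gives C(5,2) = 10. Together 17.
No two caps can be exceeded simultaneously, so the pair terms are all 0.
By inclusion–exclusion the count is 28 − 17 + 0 = 11.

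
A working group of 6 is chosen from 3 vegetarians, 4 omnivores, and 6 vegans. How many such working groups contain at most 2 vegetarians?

1596

Split by how many vegetarians are chosen (0 through 2).
Sum: C(3,0)·C(10,6) + C(3,1)·C(10,5) + C(3,2)·C(10,4) = 210 + 756 + 630 = 1596.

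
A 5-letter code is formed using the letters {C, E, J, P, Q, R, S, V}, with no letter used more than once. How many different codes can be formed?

This is a permutation of 5 out of 8: P(8,5) = 8!/3!.
That product is 8 × 7 × 6 × 5 × 4 = 6720.

6720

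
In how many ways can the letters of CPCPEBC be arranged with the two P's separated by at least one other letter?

There are 7!/(3!·2!) = 420 arrangements of CPCPEBC in total.
If the two P's are adjacent, glue them into one block, leaving 6 items to arrange: (6)!/(3!) = 120 ways.
Hence 420 − 120 = 300.

300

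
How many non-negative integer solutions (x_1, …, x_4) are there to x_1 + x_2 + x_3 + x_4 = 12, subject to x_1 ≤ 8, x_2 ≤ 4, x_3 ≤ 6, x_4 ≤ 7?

Ignoring the caps, the number of non-negative solutions to x_1+…+x_4 = 12 is C(15,3) = 455.
Subtract solutions that violate a single cap (substitute x_i' = x_i − (cap_i+1)): x_1 ≥ 9 gives C(6,3) = 20; x_2 ≥ 5 gives C(10,3) = 120; x_3 ≥ 7 gives C(8,3) = 56; x_4 ≥ 8 gives C(7,3) = 35. Together 231.
Add back pairs where two caps are both exceeded: 0 + 0 + 0 + 1 + 0 + 0 = 1.
By inclusion–exclusion the count is 455 − 231 + 1 = 225.

225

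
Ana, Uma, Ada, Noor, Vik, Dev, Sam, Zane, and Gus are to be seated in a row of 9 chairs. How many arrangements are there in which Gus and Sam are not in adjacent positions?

282240

Of the 9! = 362880 arrangements, those with Gus and Sam adjacent number 2 × 8! = 80640 (treat the pair as a block with 2 internal orders).
So 362880 − 80640 = 282240 arrangements keep them apart.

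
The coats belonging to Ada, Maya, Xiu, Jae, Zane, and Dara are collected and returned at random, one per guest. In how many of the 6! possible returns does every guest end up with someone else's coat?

This is the derangement count D_6: permutations of 6 items with no fixed point.
By inclusion–exclusion this is Σ_{j=0}^{6} (−1)^j C(6,j)·(6−j)!.
Computing: 720 − 720 + 360 − 120 + 30 − 6 + 1 = 265.

265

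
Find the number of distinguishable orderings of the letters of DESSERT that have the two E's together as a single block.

360

Treat the 2 copies of E as a single block. The multiset to arrange is then {EE, D, R, S, S, T}, 6 items in all.
That gives (6)!/(2!) = 360 arrangements.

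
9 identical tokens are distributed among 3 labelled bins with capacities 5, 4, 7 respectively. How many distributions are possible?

27

Ignoring the caps, the number of non-negative solutions to x_1+…+x_3 = 9 is C(11,2) = 55.
Subtract solutions that violate a single cap (substitute x_i' = x_i − (cap_i+1)): x_1 ≥ 6 gives C(5,2) = 10; x_2 ≥ 5 gives C(6,2) = 15; x_3 ≥ 8 gives C(3,2) = 3. Together 28.
No two caps can be exceeded simultaneously, so the pair terms are all 0.
By inclusion–exclusion the count is 55 − 28 + 0 = 27.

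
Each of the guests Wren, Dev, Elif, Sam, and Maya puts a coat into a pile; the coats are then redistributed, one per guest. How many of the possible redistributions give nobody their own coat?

This is the derangement count D_5: permutations of 5 items with no fixed point.
By inclusion–exclusion this is Σ_{j=0}^{5} (−1)^j C(5,j)·(5−j)!.
Computing: 120 − 120 + 60 − 20 + 5 − 1 = 44.

44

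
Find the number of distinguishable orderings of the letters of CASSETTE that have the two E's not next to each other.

There are 8!/(2!·2!·2!) = 5040 arrangements of CASSETTE in total.
Arrangements with the E's together: treat EE as one letter, giving (7)!/(2!·2!) = 1260.
Subtracting, 5040 − 1260 = 3780 arrangements keep the E's apart.

3780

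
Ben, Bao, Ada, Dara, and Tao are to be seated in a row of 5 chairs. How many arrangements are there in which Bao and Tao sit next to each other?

48

Glue Bao and Tao into one block (2 internal orders), leaving 4 units to arrange in a row.
That gives 2 × 4! = 2 × 24 = 48.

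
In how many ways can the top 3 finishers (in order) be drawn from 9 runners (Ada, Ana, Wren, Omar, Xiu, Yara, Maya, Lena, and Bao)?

There are 9 choices for 1st place, 8 for 2nd, and 7 for 3rd.
That gives 9 × 8 × 7 = 504.

504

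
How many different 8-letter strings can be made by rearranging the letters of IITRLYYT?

IITRLYYT has 8 letters with I appearing twice, T appearing twice, and Y appearing twice.
Dividing 8! = 40320 by 2!·2!·2! = 8 for the repeated letters gives 5040.

5040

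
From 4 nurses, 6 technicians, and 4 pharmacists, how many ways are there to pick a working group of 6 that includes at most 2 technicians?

Split by how many technicians are chosen (0 through 2).
Sum: C(6,0)·C(8,6) + C(6,1)·C(8,5) + C(6,2)·C(8,4) = 28 + 336 + 1050 = 1414.

1414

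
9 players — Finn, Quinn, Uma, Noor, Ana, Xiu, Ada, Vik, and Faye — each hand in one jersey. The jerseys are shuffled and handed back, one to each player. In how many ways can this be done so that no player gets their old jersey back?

Let Aᵢ be the assignments in which player i gets their old jersey. We want the size of the complement of A₁∪…∪A_9.
By inclusion–exclusion this is Σ_{j=0}^{9} (−1)^j C(9,j)·(9−j)!.
Computing: 362880 − 362880 + 181440 − 60480 + 15120 − 3024 + 504 − 72 + 9 − 1 = 133496.

133496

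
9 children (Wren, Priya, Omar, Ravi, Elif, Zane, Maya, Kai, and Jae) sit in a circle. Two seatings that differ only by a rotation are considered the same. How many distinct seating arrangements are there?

40320

Seat Wren anywhere (absorbing the rotational symmetry), then permute the other 8: (8)! = 40320.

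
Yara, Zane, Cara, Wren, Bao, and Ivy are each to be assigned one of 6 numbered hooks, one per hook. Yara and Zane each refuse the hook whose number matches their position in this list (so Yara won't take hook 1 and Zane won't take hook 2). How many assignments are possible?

Let Aᵢ (for i ∈ {1, 2}) be the placements that put person i in their forbidden hook. Any j of these fix j positions, leaving (6−j)! ways to fill the rest, and there are C(2,j) ways to pick which j.
By inclusion–exclusion, the number of valid placements is Σ_{j=0}^{2} (−1)^j C(2,j)·(6−j)!.
Computing: 720 − 240 + 24 = 504.

504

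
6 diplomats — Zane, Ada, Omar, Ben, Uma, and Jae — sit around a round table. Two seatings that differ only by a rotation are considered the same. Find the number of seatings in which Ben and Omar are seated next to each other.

48

Glue Ben and Omar into a block (2 internal orders). Seating 5 units around a circle gives (4)! arrangements.
So 2 × (4)! = 2 × 24 = 48.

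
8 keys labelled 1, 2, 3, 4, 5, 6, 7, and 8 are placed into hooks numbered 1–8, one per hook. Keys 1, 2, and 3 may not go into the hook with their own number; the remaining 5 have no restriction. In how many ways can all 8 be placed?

Let Aᵢ (for i ∈ {1, 2, 3}) be the placements that put key i in its forbidden hook. Any j of these fix j positions, leaving (8−j)! ways to fill the rest, and there are C(3,j) ways to pick which j.
By inclusion–exclusion, the number of valid placements is Σ_{j=0}^{3} (−1)^j C(3,j)·(8−j)!.
Computing: 40320 − 15120 + 2160 − 120 = 27240.

27240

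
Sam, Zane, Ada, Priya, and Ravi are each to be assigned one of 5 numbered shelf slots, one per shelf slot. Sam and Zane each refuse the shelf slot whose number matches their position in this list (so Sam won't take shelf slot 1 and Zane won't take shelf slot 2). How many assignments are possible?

Let Aᵢ (for i ∈ {1, 2}) be the placements that put person i in their forbidden shelf slot. Any j of these fix j positions, leaving (5−j)! ways to fill the rest, and there are C(2,j) ways to pick which j.
By inclusion–exclusion, the number of valid placements is Σ_{j=0}^{2} (−1)^j C(2,j)·(5−j)!.
Computing: 120 − 48 + 6 = 78.

78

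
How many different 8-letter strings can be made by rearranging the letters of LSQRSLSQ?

1680

The 8 letters of LSQRSLSQ have repeats: L appearing twice, Q appearing twice, and S appearing 3 times.
Dividing 8! = 40320 by 3!·2!·2! = 24 for the repeated letters gives 1680.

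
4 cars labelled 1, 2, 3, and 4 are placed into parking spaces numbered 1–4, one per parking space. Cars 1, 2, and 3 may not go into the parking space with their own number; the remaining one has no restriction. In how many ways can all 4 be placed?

11

Let Aᵢ (for i ∈ {1, 2, 3}) be the placements that put car i in its forbidden parking space. Any j of these fix j positions, leaving (4−j)! ways to fill the rest, and there are C(3,j) ways to pick which j.
By inclusion–exclusion, the number of valid placements is Σ_{j=0}^{3} (−1)^j C(3,j)·(4−j)!.
Computing: 24 − 18 + 6 − 1 = 11.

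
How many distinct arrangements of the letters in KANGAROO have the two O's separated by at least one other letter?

7560

There are 8!/(2!·2!) = 10080 arrangements of KANGAROO in total.
If the two O's are adjacent, glue them into one block, leaving 7 items to arrange: (7)!/(2!) = 2520 ways.
Subtracting, 10080 − 2520 = 7560 arrangements keep the O's apart.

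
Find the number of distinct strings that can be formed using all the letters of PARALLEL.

3360

PARALLEL has 8 letters with A appearing twice and L appearing 3 times.
The number of distinct arrangements is 8!/(3!·2!) = 40320/12 = 3360.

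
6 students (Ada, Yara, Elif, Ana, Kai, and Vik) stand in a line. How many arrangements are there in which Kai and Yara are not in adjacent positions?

480

There are 6! = 720 arrangements in all. If Kai and Yara are adjacent, merging them into one block gives 2·(5)! = 240 arrangements.
So 720 − 240 = 480 arrangements keep them apart.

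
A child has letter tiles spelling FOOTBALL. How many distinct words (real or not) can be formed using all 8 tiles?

10080

FOOTBALL has 8 letters with L appearing twice and O appearing twice.
Dividing 8! = 40320 by 2!·2! = 4 for the repeated letters gives 10080.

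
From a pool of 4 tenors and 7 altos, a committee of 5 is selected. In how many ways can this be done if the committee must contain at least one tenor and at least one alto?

441

Unrestricted: C(11,5) = 462 ways to pick any 5 of the 11.
Selections missing a whole group: no tenors → C(7,5) = 21; no altos → C(4,5) = 0.
Both groups omitted at once is impossible, so 462 − 21 = 441.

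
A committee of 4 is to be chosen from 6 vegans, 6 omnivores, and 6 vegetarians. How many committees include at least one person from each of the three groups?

1620

Total 4-person selections from all 18: C(18,4) = 3060.
Selections missing a whole group: no vegans → C(12,4) = 495; no omnivores → C(12,4) = 495; no vegetarians → C(12,4) = 495.
Add back selections omitting two groups (i.e. drawn from a single group): C(6,4) + C(6,4) + C(6,4) = 45.
By inclusion–exclusion: 3060 − 1485 + 45 = 1620.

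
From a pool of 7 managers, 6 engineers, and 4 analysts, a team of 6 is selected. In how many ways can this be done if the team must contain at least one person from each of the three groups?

With no constraint there are C(17,6) = 12376 possible selections.
Subtract selections that omit an entire group: no managers → C(10,6) = 210; no engineers → C(11,6) = 462; no analysts → C(13,6) = 1716.
Add back selections omitting two groups (i.e. drawn from a single group): C(7,6) + C(6,6) + C(4,6) = 8.
By inclusion–exclusion: 12376 − 2388 + 8 = 9996.

9996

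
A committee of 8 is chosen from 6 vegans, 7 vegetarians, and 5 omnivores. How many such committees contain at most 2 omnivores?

27027

Split by how many omnivores are chosen (0 through 2).
Sum: C(5,0)·C(13,8) + C(5,1)·C(13,7) + C(5,2)·C(13,6) = 1287 + 8580 + 17160 = 27027.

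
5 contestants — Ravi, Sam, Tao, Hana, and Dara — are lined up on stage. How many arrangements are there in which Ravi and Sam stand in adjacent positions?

48

Glue Ravi and Sam into one block (2 internal orders), leaving 4 units to arrange in a row.
So the count is 2·(4)! = 48.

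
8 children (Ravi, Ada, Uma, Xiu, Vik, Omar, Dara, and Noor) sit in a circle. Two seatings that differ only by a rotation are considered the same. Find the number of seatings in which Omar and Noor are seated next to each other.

1440

Treat {Omar, Noor} as one unit (2 internal orders) and seat the resulting 7 units around the table: (6)! circular arrangements.
So 2 × (6)! = 2 × 720 = 1440.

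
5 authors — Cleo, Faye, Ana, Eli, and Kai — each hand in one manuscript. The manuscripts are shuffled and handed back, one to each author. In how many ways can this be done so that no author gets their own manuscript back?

Count assignments avoiding every fixed point. For any j of the 5 authors fixed to their own manuscript, the other 5−j can be arranged in (5−j)! ways.
By inclusion–exclusion this is Σ_{j=0}^{5} (−1)^j C(5,j)·(5−j)!.
Computing: 120 − 120 + 60 − 20 + 5 − 1 = 44.

44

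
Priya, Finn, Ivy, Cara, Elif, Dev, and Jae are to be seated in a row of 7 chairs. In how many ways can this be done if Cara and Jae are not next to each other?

Of the 7! = 5040 arrangements, those with Cara and Jae adjacent number 2 × 6! = 1440 (treat the pair as a block with 2 internal orders).
Complementary counting: 5040 − 1440 = 3600.

3600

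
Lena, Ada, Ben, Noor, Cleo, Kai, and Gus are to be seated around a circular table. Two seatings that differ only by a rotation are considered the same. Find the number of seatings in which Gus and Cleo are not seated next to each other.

All circular seatings of 7 people number (6)! = 720.
Seatings with Gus beside Cleo: treat them as a block with 2 internal orders, giving 2 × (5)! = 240.
Subtracting, 720 − 240 = 480.

480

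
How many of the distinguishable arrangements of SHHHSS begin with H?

10

Fix H in the first position and arrange the remaining 5 letters.
Those 5 letters have H appearing twice and S appearing 3 times, giving (5)!/(3!·2!) = 10.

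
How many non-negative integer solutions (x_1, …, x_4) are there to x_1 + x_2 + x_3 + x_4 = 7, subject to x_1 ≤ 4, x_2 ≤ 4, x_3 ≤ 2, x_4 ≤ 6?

64

Ignoring the caps, the number of non-negative solutions to x_1+…+x_4 = 7 is C(10,3) = 120.
Subtract solutions that violate a single cap (substitute x_i' = x_i − (cap_i+1)): x_1 ≥ 5 gives C(5,3) = 10; x_2 ≥ 5 gives C(5,3) = 10; x_3 ≥ 3 gives C(7,3) = 35; x_4 ≥ 7 gives C(3,3) = 1. Together 56.
No two caps can be exceeded simultaneously, so the pair terms are all 0.
By inclusion–exclusion the count is 120 − 56 + 0 = 64.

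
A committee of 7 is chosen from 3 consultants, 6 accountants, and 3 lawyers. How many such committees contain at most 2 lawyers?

666

Split by how many lawyers are chosen (0 through 2).
Sum: C(3,0)·C(9,7) + C(3,1)·C(9,6) + C(3,2)·C(9,5) = 36 + 252 + 378 = 666.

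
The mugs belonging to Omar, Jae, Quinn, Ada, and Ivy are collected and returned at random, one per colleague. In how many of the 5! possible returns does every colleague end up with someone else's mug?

44

Let Aᵢ be the assignments in which colleague i gets their own mug. We want the size of the complement of A₁∪…∪A_5.
By inclusion–exclusion this is Σ_{j=0}^{5} (−1)^j C(5,j)·(5−j)!.
Computing: 120 − 120 + 60 − 20 + 5 − 1 = 44.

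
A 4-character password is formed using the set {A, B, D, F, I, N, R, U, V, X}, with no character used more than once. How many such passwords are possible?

5040

With no repetition, fill the 4 characters in order: 10 choices, then 9, down to 7.
10 × 9 × 8 × 7 = 5040.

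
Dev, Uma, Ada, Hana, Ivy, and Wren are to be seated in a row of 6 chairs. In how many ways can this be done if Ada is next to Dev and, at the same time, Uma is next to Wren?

96

Treat {Ada,Dev} as one block (2 orders) and {Uma,Wren} as another (2 orders).
That leaves 4 units to arrange: 2 × 2 × 4! = 4 × 24 = 96.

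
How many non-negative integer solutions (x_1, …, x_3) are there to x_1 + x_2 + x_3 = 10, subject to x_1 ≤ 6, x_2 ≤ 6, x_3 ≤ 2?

12

By stars and bars, unrestricted non-negative solutions to x_1+…+x_3 = 10 number C(10+2,2) = 66.
Subtract solutions that violate a single cap (substitute x_i' = x_i − (cap_i+1)): x_1 ≥ 7 gives C(5,2) = 10; x_2 ≥ 7 gives C(5,2) = 10; x_3 ≥ 3 gives C(9,2) = 36. Together 56.
Add back pairs where two caps are both exceeded: 0 + 1 + 1 = 2.
By inclusion–exclusion the count is 66 − 56 + 2 = 12.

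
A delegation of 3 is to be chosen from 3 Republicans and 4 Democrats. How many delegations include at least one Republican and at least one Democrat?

30

Total 3-person selections from all 7: C(7,3) = 35.
Selections missing a whole group: no Republicans → C(4,3) = 4; no Democrats → C(3,3) = 1.
Both groups omitted at once is impossible, so 35 − 5 = 30.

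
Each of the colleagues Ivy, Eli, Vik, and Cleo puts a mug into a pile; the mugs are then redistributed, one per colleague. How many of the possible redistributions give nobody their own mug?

9

This is the derangement count D_4: permutations of 4 items with no fixed point.
By inclusion–exclusion this is Σ_{j=0}^{4} (−1)^j C(4,j)·(4−j)!.
Computing: 24 − 24 + 12 − 4 + 1 = 9.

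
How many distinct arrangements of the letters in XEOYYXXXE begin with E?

840

Fix E in the first position and arrange the remaining 8 letters.
Those 8 letters have X appearing 4 times and Y appearing twice, giving (8)!/(4!·2!) = 840.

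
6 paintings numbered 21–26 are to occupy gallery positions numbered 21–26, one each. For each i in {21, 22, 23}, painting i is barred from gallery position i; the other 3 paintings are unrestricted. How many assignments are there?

Let Aᵢ (for i ∈ {21, 22, 23}) be the placements that put painting i in its forbidden gallery position. Any j of these fix j positions, leaving (6−j)! ways to fill the rest, and there are C(3,j) ways to pick which j.
By inclusion–exclusion, the number of valid placements is Σ_{j=0}^{3} (−1)^j C(3,j)·(6−j)!.
Computing: 720 − 360 + 72 − 6 = 426.

426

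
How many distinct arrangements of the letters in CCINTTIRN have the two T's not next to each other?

17640

There are 9!/(2!·2!·2!·2!) = 22680 arrangements of CCINTTIRN in total.
If the two T's are adjacent, glue them into one block, leaving 8 items to arrange: (8)!/(2!·2!·2!) = 5040 ways.
Hence 22680 − 5040 = 17640.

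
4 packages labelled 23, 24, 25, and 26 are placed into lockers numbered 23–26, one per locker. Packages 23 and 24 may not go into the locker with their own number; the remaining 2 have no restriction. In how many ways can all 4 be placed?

Let Aᵢ (for i ∈ {23, 24}) be the placements that put package i in its forbidden locker. Any j of these fix j positions, leaving (4−j)! ways to fill the rest, and there are C(2,j) ways to pick which j.
By inclusion–exclusion, the number of valid placements is Σ_{j=0}^{2} (−1)^j C(2,j)·(4−j)!.
Computing: 24 − 12 + 2 = 14.

14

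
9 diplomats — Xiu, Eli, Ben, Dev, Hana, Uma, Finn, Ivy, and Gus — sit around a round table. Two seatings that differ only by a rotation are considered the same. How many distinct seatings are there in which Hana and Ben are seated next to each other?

Treat {Hana, Ben} as one unit (2 internal orders) and seat the resulting 8 units around the table: (7)! circular arrangements.
So 2 × (7)! = 2 × 5040 = 10080.

10080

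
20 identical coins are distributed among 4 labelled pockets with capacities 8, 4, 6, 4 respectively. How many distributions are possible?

By stars and bars, unrestricted non-negative solutions to x_1+…+x_4 = 20 number C(20+3,3) = 1771.
Subtract solutions that violate a single cap (substitute x_i' = x_i − (cap_i+1)): x_1 ≥ 9 gives C(14,3) = 364; x_2 ≥ 5 gives C(18,3) = 816; x_3 ≥ 7 gives C(16,3) = 560; x_4 ≥ 5 gives C(18,3) = 816. Together 2556.
Add back pairs where two caps are both exceeded: 84 + 35 + 84 + 165 + 286 + 165 = 819.
Subtract triples: 0 + 4 + 0 + 20 = 24.
By inclusion–exclusion the count is 1771 − 2556 + 819 − 24 = 10.

10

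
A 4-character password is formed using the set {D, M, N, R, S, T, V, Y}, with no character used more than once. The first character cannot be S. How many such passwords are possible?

1470

The first character has 8−1 = 7 choices (anything except S).
The remaining 3 characters are filled from the other 7 symbols without repetition: 7 × 6 × 5 = 210.
Total: 7 × 210 = 1470.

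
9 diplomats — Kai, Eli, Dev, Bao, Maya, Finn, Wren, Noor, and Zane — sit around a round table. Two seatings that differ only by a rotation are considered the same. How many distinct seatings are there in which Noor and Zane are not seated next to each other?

30240

All circular seatings of 9 people number (8)! = 40320.
Those with Noor next to Zane: fuse the pair into one unit and seat 8 units around a circle — 2·(7)! = 10080.
Subtracting, 40320 − 10080 = 30240.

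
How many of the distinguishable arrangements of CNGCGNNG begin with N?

Fix N in the first position and arrange the remaining 7 letters.
Those 7 letters have C appearing twice, G appearing 3 times, and N appearing twice, giving (7)!/(3!·2!·2!) = 210.

210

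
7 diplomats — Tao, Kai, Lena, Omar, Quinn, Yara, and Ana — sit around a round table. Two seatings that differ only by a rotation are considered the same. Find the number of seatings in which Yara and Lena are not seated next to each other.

480

All circular seatings of 7 people number (6)! = 720.
Seatings with Yara beside Lena: treat them as a block with 2 internal orders, giving 2 × (5)! = 240.
Subtracting, 720 − 240 = 480.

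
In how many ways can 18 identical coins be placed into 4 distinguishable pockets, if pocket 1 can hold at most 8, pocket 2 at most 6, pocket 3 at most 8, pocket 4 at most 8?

Ignoring the caps, the number of non-negative solutions to x_1+…+x_4 = 18 is C(21,3) = 1330.
Subtract solutions that violate a single cap (substitute x_i' = x_i − (cap_i+1)): x_1 ≥ 9 gives C(12,3) = 220; x_2 ≥ 7 gives C(14,3) = 364; x_3 ≥ 9 gives C(12,3) = 220; x_4 ≥ 9 gives C(12,3) = 220. Together 1024.
Add back pairs where two caps are both exceeded: 10 + 1 + 1 + 10 + 10 + 1 = 33.
By inclusion–exclusion the count is 1330 − 1024 + 33 = 339.

339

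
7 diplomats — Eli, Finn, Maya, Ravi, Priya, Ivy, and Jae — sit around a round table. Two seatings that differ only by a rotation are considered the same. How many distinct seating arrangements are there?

720

Around a circle, 7 distinct people have 7!/7 = (6)! = 720 rotationally distinct seatings.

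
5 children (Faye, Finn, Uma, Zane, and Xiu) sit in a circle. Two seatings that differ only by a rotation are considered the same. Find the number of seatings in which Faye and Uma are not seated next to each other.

12

All circular seatings of 5 people number (4)! = 24.
Seatings with Faye beside Uma: treat them as a block with 2 internal orders, giving 2 × (3)! = 12.
Subtracting, 24 − 12 = 12.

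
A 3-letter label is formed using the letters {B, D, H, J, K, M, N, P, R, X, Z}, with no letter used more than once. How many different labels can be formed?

This is a permutation of 3 out of 11: P(11,3) = 11!/8!.
That product is 11 × 10 × 9 = 990.

990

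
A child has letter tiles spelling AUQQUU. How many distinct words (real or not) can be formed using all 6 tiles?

Letter multiplicities in AUQQUU: A×1, Q×2, U×3.
The number of distinct arrangements is 6!/(3!·2!) = 720/12 = 60.

60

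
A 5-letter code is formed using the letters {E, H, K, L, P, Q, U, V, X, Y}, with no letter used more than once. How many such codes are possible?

With no repetition, fill the 5 letters in order: 10 choices, then 9, down to 6.
That product is 10 × 9 × 8 × 7 × 6 = 30240.

30240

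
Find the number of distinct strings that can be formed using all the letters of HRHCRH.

Letter multiplicities in HRHCRH: C×1, H×3, R×2.
So there are 6! / (3!·2!) = 60 distinguishable arrangements.

60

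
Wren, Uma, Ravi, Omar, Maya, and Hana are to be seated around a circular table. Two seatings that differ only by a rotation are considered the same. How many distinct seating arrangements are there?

Around a circle, 6 distinct people have 6!/6 = (5)! = 120 rotationally distinct seatings.

120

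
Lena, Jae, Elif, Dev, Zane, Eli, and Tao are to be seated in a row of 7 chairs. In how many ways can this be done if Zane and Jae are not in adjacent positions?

Of the 7! = 5040 arrangements, those with Zane and Jae adjacent number 2 × 6! = 1440 (treat the pair as a block with 2 internal orders).
So 5040 − 1440 = 3600 arrangements keep them apart.

3600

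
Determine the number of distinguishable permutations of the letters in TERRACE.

TERRACE has 7 letters with E appearing twice and R appearing twice.
So there are 7! / (2!·2!) = 1260 distinguishable arrangements.

1260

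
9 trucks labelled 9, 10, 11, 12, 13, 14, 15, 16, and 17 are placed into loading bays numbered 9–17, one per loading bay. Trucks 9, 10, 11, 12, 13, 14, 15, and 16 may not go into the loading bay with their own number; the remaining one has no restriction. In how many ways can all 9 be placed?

148329

Let Aᵢ (for 9 ≤ i ≤ 16) be the placements that put truck i in its forbidden loading bay. Any j of these fix j positions, leaving (9−j)! ways to fill the rest, and there are C(8,j) ways to pick which j.
By inclusion–exclusion, the number of valid placements is Σ_{j=0}^{8} (−1)^j C(8,j)·(9−j)!.
Computing: 362880 − 322560 + 141120 − 40320 + 8400 − 1344 + 168 − 16 + 1 = 148329.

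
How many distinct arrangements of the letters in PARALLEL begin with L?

1260

With the first slot taken by L, it remains to arrange the other 7 letters (PARALEL).
Those 7 letters have A appearing twice and L appearing twice, giving (7)!/(2!·2!) = 1260.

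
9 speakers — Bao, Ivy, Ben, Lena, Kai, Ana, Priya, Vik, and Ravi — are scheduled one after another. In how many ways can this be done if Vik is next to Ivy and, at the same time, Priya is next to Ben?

20160

Treat {Vik,Ivy} as one block (2 orders) and {Priya,Ben} as another (2 orders).
That leaves 7 units to arrange: 2 × 2 × 7! = 4 × 5040 = 20160.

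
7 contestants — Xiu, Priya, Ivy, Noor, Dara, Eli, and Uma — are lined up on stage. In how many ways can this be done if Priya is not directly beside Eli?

Of the 7! = 5040 arrangements, those with Priya and Eli adjacent number 2 × 6! = 1440 (treat the pair as a block with 2 internal orders).
So 5040 − 1440 = 3600 arrangements keep them apart.

3600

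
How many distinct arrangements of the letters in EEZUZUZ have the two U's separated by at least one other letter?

There are 7!/(3!·2!·2!) = 210 arrangements of EEZUZUZ in total.
If the two U's are adjacent, glue them into one block, leaving 6 items to arrange: (6)!/(3!·2!) = 60 ways.
Subtracting, 210 − 60 = 150 arrangements keep the U's apart.

150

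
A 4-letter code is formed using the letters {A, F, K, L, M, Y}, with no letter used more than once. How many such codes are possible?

Choose and order 4 of the 6 symbols: the first letter has 6 options, the next 5, then 4, 3.
That product is 6 × 5 × 4 × 3 = 360.

360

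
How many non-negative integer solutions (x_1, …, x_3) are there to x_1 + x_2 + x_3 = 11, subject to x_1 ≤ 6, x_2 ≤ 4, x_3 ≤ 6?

Ignoring the caps, the number of non-negative solutions to x_1+…+x_3 = 11 is C(13,2) = 78.
Subtract solutions that violate a single cap (substitute x_i' = x_i − (cap_i+1)): x_1 ≥ 7 gives C(6,2) = 15; x_2 ≥ 5 gives C(8,2) = 28; x_3 ≥ 7 gives C(6,2) = 15. Together 58.
No two caps can be exceeded simultaneously, so the pair terms are all 0.
By inclusion–exclusion the count is 78 − 58 + 0 = 20.

20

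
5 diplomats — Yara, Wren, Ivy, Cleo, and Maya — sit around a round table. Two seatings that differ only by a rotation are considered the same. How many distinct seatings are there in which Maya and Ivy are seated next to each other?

12

Glue Maya and Ivy into a block (2 internal orders). Seating 4 units around a circle gives (3)! arrangements.
So 2 × (3)! = 2 × 6 = 12.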